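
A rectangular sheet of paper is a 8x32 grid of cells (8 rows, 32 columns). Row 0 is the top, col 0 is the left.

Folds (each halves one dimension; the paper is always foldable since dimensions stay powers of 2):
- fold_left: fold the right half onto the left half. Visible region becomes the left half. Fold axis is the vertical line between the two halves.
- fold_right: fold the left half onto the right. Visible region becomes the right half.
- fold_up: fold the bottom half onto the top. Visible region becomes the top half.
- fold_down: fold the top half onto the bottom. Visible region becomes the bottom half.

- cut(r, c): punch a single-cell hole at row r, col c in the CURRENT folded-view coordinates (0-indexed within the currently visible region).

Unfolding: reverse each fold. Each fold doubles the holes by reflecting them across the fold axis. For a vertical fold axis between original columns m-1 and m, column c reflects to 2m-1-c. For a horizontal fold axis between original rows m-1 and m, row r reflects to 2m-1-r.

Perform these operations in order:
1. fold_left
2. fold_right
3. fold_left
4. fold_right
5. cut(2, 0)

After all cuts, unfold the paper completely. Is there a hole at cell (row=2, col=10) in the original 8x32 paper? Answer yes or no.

Op 1 fold_left: fold axis v@16; visible region now rows[0,8) x cols[0,16) = 8x16
Op 2 fold_right: fold axis v@8; visible region now rows[0,8) x cols[8,16) = 8x8
Op 3 fold_left: fold axis v@12; visible region now rows[0,8) x cols[8,12) = 8x4
Op 4 fold_right: fold axis v@10; visible region now rows[0,8) x cols[10,12) = 8x2
Op 5 cut(2, 0): punch at orig (2,10); cuts so far [(2, 10)]; region rows[0,8) x cols[10,12) = 8x2
Unfold 1 (reflect across v@10): 2 holes -> [(2, 9), (2, 10)]
Unfold 2 (reflect across v@12): 4 holes -> [(2, 9), (2, 10), (2, 13), (2, 14)]
Unfold 3 (reflect across v@8): 8 holes -> [(2, 1), (2, 2), (2, 5), (2, 6), (2, 9), (2, 10), (2, 13), (2, 14)]
Unfold 4 (reflect across v@16): 16 holes -> [(2, 1), (2, 2), (2, 5), (2, 6), (2, 9), (2, 10), (2, 13), (2, 14), (2, 17), (2, 18), (2, 21), (2, 22), (2, 25), (2, 26), (2, 29), (2, 30)]
Holes: [(2, 1), (2, 2), (2, 5), (2, 6), (2, 9), (2, 10), (2, 13), (2, 14), (2, 17), (2, 18), (2, 21), (2, 22), (2, 25), (2, 26), (2, 29), (2, 30)]

Answer: yes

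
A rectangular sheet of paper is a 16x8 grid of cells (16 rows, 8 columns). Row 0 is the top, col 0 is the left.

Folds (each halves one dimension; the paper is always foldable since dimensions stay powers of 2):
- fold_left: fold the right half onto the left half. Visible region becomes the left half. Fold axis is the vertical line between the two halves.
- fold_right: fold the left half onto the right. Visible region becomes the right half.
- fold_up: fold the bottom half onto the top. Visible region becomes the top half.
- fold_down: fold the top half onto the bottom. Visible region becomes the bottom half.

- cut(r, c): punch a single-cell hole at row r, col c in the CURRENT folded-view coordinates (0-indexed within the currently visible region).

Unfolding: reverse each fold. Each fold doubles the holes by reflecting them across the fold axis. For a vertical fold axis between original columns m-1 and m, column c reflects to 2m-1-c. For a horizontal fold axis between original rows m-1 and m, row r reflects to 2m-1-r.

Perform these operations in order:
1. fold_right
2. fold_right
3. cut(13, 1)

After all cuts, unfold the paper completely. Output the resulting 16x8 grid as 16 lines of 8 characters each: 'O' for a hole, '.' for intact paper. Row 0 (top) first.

Op 1 fold_right: fold axis v@4; visible region now rows[0,16) x cols[4,8) = 16x4
Op 2 fold_right: fold axis v@6; visible region now rows[0,16) x cols[6,8) = 16x2
Op 3 cut(13, 1): punch at orig (13,7); cuts so far [(13, 7)]; region rows[0,16) x cols[6,8) = 16x2
Unfold 1 (reflect across v@6): 2 holes -> [(13, 4), (13, 7)]
Unfold 2 (reflect across v@4): 4 holes -> [(13, 0), (13, 3), (13, 4), (13, 7)]

Answer: ........
........
........
........
........
........
........
........
........
........
........
........
........
O..OO..O
........
........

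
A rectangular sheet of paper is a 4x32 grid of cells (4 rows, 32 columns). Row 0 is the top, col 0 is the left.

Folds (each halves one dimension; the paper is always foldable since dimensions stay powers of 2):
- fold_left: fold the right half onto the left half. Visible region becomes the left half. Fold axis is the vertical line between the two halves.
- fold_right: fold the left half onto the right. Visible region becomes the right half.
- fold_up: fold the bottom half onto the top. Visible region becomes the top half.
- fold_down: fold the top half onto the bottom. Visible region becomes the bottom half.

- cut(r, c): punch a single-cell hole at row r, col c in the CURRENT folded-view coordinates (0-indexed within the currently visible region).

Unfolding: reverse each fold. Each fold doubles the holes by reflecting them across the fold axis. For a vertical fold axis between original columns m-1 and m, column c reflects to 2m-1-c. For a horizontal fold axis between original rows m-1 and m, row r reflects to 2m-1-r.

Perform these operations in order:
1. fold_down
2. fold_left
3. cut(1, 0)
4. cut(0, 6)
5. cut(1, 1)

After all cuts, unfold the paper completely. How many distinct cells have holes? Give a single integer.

Answer: 12

Derivation:
Op 1 fold_down: fold axis h@2; visible region now rows[2,4) x cols[0,32) = 2x32
Op 2 fold_left: fold axis v@16; visible region now rows[2,4) x cols[0,16) = 2x16
Op 3 cut(1, 0): punch at orig (3,0); cuts so far [(3, 0)]; region rows[2,4) x cols[0,16) = 2x16
Op 4 cut(0, 6): punch at orig (2,6); cuts so far [(2, 6), (3, 0)]; region rows[2,4) x cols[0,16) = 2x16
Op 5 cut(1, 1): punch at orig (3,1); cuts so far [(2, 6), (3, 0), (3, 1)]; region rows[2,4) x cols[0,16) = 2x16
Unfold 1 (reflect across v@16): 6 holes -> [(2, 6), (2, 25), (3, 0), (3, 1), (3, 30), (3, 31)]
Unfold 2 (reflect across h@2): 12 holes -> [(0, 0), (0, 1), (0, 30), (0, 31), (1, 6), (1, 25), (2, 6), (2, 25), (3, 0), (3, 1), (3, 30), (3, 31)]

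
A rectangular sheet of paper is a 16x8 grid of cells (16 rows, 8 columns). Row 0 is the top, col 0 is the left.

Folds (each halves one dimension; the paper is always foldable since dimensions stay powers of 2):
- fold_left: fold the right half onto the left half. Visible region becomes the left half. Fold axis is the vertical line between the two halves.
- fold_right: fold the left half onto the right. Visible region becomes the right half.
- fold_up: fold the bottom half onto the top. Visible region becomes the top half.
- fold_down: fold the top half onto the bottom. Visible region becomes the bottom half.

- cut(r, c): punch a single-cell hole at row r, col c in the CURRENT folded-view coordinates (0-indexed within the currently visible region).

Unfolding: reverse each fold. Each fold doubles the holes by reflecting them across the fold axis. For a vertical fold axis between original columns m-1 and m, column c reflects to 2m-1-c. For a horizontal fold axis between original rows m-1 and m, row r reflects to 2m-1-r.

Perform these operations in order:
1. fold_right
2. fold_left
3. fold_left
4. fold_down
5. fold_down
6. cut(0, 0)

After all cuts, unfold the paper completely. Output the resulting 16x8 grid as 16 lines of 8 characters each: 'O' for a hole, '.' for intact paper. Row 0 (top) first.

Answer: ........
........
........
OOOOOOOO
OOOOOOOO
........
........
........
........
........
........
OOOOOOOO
OOOOOOOO
........
........
........

Derivation:
Op 1 fold_right: fold axis v@4; visible region now rows[0,16) x cols[4,8) = 16x4
Op 2 fold_left: fold axis v@6; visible region now rows[0,16) x cols[4,6) = 16x2
Op 3 fold_left: fold axis v@5; visible region now rows[0,16) x cols[4,5) = 16x1
Op 4 fold_down: fold axis h@8; visible region now rows[8,16) x cols[4,5) = 8x1
Op 5 fold_down: fold axis h@12; visible region now rows[12,16) x cols[4,5) = 4x1
Op 6 cut(0, 0): punch at orig (12,4); cuts so far [(12, 4)]; region rows[12,16) x cols[4,5) = 4x1
Unfold 1 (reflect across h@12): 2 holes -> [(11, 4), (12, 4)]
Unfold 2 (reflect across h@8): 4 holes -> [(3, 4), (4, 4), (11, 4), (12, 4)]
Unfold 3 (reflect across v@5): 8 holes -> [(3, 4), (3, 5), (4, 4), (4, 5), (11, 4), (11, 5), (12, 4), (12, 5)]
Unfold 4 (reflect across v@6): 16 holes -> [(3, 4), (3, 5), (3, 6), (3, 7), (4, 4), (4, 5), (4, 6), (4, 7), (11, 4), (11, 5), (11, 6), (11, 7), (12, 4), (12, 5), (12, 6), (12, 7)]
Unfold 5 (reflect across v@4): 32 holes -> [(3, 0), (3, 1), (3, 2), (3, 3), (3, 4), (3, 5), (3, 6), (3, 7), (4, 0), (4, 1), (4, 2), (4, 3), (4, 4), (4, 5), (4, 6), (4, 7), (11, 0), (11, 1), (11, 2), (11, 3), (11, 4), (11, 5), (11, 6), (11, 7), (12, 0), (12, 1), (12, 2), (12, 3), (12, 4), (12, 5), (12, 6), (12, 7)]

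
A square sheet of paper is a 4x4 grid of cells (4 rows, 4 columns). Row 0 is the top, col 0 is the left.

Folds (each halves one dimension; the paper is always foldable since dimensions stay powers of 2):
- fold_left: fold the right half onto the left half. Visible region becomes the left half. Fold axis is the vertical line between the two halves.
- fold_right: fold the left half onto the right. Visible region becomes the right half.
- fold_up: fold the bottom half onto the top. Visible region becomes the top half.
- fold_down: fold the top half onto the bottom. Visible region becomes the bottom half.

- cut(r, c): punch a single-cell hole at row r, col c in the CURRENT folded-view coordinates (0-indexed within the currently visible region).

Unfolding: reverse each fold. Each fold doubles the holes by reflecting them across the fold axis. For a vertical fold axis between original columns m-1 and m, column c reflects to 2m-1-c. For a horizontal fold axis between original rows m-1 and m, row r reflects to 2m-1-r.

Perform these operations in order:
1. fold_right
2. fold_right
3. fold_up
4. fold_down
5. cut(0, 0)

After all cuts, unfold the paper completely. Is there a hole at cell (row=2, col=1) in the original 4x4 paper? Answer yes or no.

Op 1 fold_right: fold axis v@2; visible region now rows[0,4) x cols[2,4) = 4x2
Op 2 fold_right: fold axis v@3; visible region now rows[0,4) x cols[3,4) = 4x1
Op 3 fold_up: fold axis h@2; visible region now rows[0,2) x cols[3,4) = 2x1
Op 4 fold_down: fold axis h@1; visible region now rows[1,2) x cols[3,4) = 1x1
Op 5 cut(0, 0): punch at orig (1,3); cuts so far [(1, 3)]; region rows[1,2) x cols[3,4) = 1x1
Unfold 1 (reflect across h@1): 2 holes -> [(0, 3), (1, 3)]
Unfold 2 (reflect across h@2): 4 holes -> [(0, 3), (1, 3), (2, 3), (3, 3)]
Unfold 3 (reflect across v@3): 8 holes -> [(0, 2), (0, 3), (1, 2), (1, 3), (2, 2), (2, 3), (3, 2), (3, 3)]
Unfold 4 (reflect across v@2): 16 holes -> [(0, 0), (0, 1), (0, 2), (0, 3), (1, 0), (1, 1), (1, 2), (1, 3), (2, 0), (2, 1), (2, 2), (2, 3), (3, 0), (3, 1), (3, 2), (3, 3)]
Holes: [(0, 0), (0, 1), (0, 2), (0, 3), (1, 0), (1, 1), (1, 2), (1, 3), (2, 0), (2, 1), (2, 2), (2, 3), (3, 0), (3, 1), (3, 2), (3, 3)]

Answer: yes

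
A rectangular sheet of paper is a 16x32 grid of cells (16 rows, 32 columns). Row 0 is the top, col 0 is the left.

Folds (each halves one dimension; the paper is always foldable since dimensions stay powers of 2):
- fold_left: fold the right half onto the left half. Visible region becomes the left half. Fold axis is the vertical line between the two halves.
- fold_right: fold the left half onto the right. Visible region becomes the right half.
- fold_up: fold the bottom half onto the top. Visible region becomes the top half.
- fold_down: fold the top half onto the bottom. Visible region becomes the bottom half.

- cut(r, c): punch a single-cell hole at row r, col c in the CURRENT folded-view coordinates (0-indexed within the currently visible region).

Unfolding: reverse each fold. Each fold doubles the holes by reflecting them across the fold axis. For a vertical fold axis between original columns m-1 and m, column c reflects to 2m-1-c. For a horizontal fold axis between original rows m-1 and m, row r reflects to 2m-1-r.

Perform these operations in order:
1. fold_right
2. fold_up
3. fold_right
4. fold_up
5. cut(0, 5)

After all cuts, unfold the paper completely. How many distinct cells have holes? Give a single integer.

Answer: 16

Derivation:
Op 1 fold_right: fold axis v@16; visible region now rows[0,16) x cols[16,32) = 16x16
Op 2 fold_up: fold axis h@8; visible region now rows[0,8) x cols[16,32) = 8x16
Op 3 fold_right: fold axis v@24; visible region now rows[0,8) x cols[24,32) = 8x8
Op 4 fold_up: fold axis h@4; visible region now rows[0,4) x cols[24,32) = 4x8
Op 5 cut(0, 5): punch at orig (0,29); cuts so far [(0, 29)]; region rows[0,4) x cols[24,32) = 4x8
Unfold 1 (reflect across h@4): 2 holes -> [(0, 29), (7, 29)]
Unfold 2 (reflect across v@24): 4 holes -> [(0, 18), (0, 29), (7, 18), (7, 29)]
Unfold 3 (reflect across h@8): 8 holes -> [(0, 18), (0, 29), (7, 18), (7, 29), (8, 18), (8, 29), (15, 18), (15, 29)]
Unfold 4 (reflect across v@16): 16 holes -> [(0, 2), (0, 13), (0, 18), (0, 29), (7, 2), (7, 13), (7, 18), (7, 29), (8, 2), (8, 13), (8, 18), (8, 29), (15, 2), (15, 13), (15, 18), (15, 29)]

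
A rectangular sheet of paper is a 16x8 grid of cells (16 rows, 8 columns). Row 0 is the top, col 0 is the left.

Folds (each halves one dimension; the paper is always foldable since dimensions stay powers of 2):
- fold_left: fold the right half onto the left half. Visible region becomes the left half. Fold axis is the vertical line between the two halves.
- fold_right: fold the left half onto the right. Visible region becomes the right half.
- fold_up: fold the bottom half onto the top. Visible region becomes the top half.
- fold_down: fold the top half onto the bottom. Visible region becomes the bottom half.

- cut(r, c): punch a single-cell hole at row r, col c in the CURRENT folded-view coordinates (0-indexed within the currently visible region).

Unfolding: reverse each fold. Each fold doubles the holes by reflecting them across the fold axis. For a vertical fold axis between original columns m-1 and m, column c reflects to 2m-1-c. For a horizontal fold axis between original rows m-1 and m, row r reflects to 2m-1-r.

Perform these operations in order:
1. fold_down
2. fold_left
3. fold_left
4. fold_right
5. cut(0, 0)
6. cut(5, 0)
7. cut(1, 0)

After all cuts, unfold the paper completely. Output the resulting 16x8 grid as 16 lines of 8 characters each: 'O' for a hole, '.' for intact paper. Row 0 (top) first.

Op 1 fold_down: fold axis h@8; visible region now rows[8,16) x cols[0,8) = 8x8
Op 2 fold_left: fold axis v@4; visible region now rows[8,16) x cols[0,4) = 8x4
Op 3 fold_left: fold axis v@2; visible region now rows[8,16) x cols[0,2) = 8x2
Op 4 fold_right: fold axis v@1; visible region now rows[8,16) x cols[1,2) = 8x1
Op 5 cut(0, 0): punch at orig (8,1); cuts so far [(8, 1)]; region rows[8,16) x cols[1,2) = 8x1
Op 6 cut(5, 0): punch at orig (13,1); cuts so far [(8, 1), (13, 1)]; region rows[8,16) x cols[1,2) = 8x1
Op 7 cut(1, 0): punch at orig (9,1); cuts so far [(8, 1), (9, 1), (13, 1)]; region rows[8,16) x cols[1,2) = 8x1
Unfold 1 (reflect across v@1): 6 holes -> [(8, 0), (8, 1), (9, 0), (9, 1), (13, 0), (13, 1)]
Unfold 2 (reflect across v@2): 12 holes -> [(8, 0), (8, 1), (8, 2), (8, 3), (9, 0), (9, 1), (9, 2), (9, 3), (13, 0), (13, 1), (13, 2), (13, 3)]
Unfold 3 (reflect across v@4): 24 holes -> [(8, 0), (8, 1), (8, 2), (8, 3), (8, 4), (8, 5), (8, 6), (8, 7), (9, 0), (9, 1), (9, 2), (9, 3), (9, 4), (9, 5), (9, 6), (9, 7), (13, 0), (13, 1), (13, 2), (13, 3), (13, 4), (13, 5), (13, 6), (13, 7)]
Unfold 4 (reflect across h@8): 48 holes -> [(2, 0), (2, 1), (2, 2), (2, 3), (2, 4), (2, 5), (2, 6), (2, 7), (6, 0), (6, 1), (6, 2), (6, 3), (6, 4), (6, 5), (6, 6), (6, 7), (7, 0), (7, 1), (7, 2), (7, 3), (7, 4), (7, 5), (7, 6), (7, 7), (8, 0), (8, 1), (8, 2), (8, 3), (8, 4), (8, 5), (8, 6), (8, 7), (9, 0), (9, 1), (9, 2), (9, 3), (9, 4), (9, 5), (9, 6), (9, 7), (13, 0), (13, 1), (13, 2), (13, 3), (13, 4), (13, 5), (13, 6), (13, 7)]

Answer: ........
........
OOOOOOOO
........
........
........
OOOOOOOO
OOOOOOOO
OOOOOOOO
OOOOOOOO
........
........
........
OOOOOOOO
........
........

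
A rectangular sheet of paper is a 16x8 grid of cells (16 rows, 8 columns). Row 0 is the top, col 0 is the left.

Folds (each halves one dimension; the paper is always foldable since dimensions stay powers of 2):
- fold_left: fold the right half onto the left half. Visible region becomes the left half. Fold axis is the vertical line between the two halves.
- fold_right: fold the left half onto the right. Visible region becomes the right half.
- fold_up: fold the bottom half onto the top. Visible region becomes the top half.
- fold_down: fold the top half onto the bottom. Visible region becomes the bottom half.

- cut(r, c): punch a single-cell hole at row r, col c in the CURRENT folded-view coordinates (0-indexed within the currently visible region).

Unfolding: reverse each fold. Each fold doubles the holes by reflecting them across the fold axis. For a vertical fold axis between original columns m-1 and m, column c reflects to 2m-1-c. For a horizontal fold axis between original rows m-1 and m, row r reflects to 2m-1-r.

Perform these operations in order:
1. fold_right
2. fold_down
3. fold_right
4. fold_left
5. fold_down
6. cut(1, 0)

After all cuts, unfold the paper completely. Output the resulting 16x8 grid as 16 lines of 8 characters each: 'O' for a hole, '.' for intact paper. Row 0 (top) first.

Op 1 fold_right: fold axis v@4; visible region now rows[0,16) x cols[4,8) = 16x4
Op 2 fold_down: fold axis h@8; visible region now rows[8,16) x cols[4,8) = 8x4
Op 3 fold_right: fold axis v@6; visible region now rows[8,16) x cols[6,8) = 8x2
Op 4 fold_left: fold axis v@7; visible region now rows[8,16) x cols[6,7) = 8x1
Op 5 fold_down: fold axis h@12; visible region now rows[12,16) x cols[6,7) = 4x1
Op 6 cut(1, 0): punch at orig (13,6); cuts so far [(13, 6)]; region rows[12,16) x cols[6,7) = 4x1
Unfold 1 (reflect across h@12): 2 holes -> [(10, 6), (13, 6)]
Unfold 2 (reflect across v@7): 4 holes -> [(10, 6), (10, 7), (13, 6), (13, 7)]
Unfold 3 (reflect across v@6): 8 holes -> [(10, 4), (10, 5), (10, 6), (10, 7), (13, 4), (13, 5), (13, 6), (13, 7)]
Unfold 4 (reflect across h@8): 16 holes -> [(2, 4), (2, 5), (2, 6), (2, 7), (5, 4), (5, 5), (5, 6), (5, 7), (10, 4), (10, 5), (10, 6), (10, 7), (13, 4), (13, 5), (13, 6), (13, 7)]
Unfold 5 (reflect across v@4): 32 holes -> [(2, 0), (2, 1), (2, 2), (2, 3), (2, 4), (2, 5), (2, 6), (2, 7), (5, 0), (5, 1), (5, 2), (5, 3), (5, 4), (5, 5), (5, 6), (5, 7), (10, 0), (10, 1), (10, 2), (10, 3), (10, 4), (10, 5), (10, 6), (10, 7), (13, 0), (13, 1), (13, 2), (13, 3), (13, 4), (13, 5), (13, 6), (13, 7)]

Answer: ........
........
OOOOOOOO
........
........
OOOOOOOO
........
........
........
........
OOOOOOOO
........
........
OOOOOOOO
........
........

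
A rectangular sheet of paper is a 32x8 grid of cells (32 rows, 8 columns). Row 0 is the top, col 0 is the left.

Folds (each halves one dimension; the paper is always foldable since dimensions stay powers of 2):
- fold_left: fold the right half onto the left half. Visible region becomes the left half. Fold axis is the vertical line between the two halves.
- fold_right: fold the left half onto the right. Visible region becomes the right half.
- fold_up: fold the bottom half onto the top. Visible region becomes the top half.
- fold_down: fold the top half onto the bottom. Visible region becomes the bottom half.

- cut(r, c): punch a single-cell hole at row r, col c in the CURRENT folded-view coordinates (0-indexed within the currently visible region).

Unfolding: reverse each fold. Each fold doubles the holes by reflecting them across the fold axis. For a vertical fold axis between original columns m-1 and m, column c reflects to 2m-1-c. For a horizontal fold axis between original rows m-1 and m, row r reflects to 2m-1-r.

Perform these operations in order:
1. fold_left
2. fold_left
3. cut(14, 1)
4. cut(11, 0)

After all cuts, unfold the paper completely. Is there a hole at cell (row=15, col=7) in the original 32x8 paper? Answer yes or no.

Op 1 fold_left: fold axis v@4; visible region now rows[0,32) x cols[0,4) = 32x4
Op 2 fold_left: fold axis v@2; visible region now rows[0,32) x cols[0,2) = 32x2
Op 3 cut(14, 1): punch at orig (14,1); cuts so far [(14, 1)]; region rows[0,32) x cols[0,2) = 32x2
Op 4 cut(11, 0): punch at orig (11,0); cuts so far [(11, 0), (14, 1)]; region rows[0,32) x cols[0,2) = 32x2
Unfold 1 (reflect across v@2): 4 holes -> [(11, 0), (11, 3), (14, 1), (14, 2)]
Unfold 2 (reflect across v@4): 8 holes -> [(11, 0), (11, 3), (11, 4), (11, 7), (14, 1), (14, 2), (14, 5), (14, 6)]
Holes: [(11, 0), (11, 3), (11, 4), (11, 7), (14, 1), (14, 2), (14, 5), (14, 6)]

Answer: no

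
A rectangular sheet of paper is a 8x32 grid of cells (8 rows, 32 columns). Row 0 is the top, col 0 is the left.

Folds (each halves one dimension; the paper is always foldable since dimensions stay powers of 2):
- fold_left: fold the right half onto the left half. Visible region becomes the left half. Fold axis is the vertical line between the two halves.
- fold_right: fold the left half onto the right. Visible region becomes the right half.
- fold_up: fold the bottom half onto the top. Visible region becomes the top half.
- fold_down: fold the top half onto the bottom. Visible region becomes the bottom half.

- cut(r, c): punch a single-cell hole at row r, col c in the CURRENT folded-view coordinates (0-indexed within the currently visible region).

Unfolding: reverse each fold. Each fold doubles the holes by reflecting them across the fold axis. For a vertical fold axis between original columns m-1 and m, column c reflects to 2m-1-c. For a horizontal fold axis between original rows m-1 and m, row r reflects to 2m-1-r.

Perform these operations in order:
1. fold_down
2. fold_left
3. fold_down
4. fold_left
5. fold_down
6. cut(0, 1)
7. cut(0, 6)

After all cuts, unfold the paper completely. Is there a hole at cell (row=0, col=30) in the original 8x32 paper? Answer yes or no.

Op 1 fold_down: fold axis h@4; visible region now rows[4,8) x cols[0,32) = 4x32
Op 2 fold_left: fold axis v@16; visible region now rows[4,8) x cols[0,16) = 4x16
Op 3 fold_down: fold axis h@6; visible region now rows[6,8) x cols[0,16) = 2x16
Op 4 fold_left: fold axis v@8; visible region now rows[6,8) x cols[0,8) = 2x8
Op 5 fold_down: fold axis h@7; visible region now rows[7,8) x cols[0,8) = 1x8
Op 6 cut(0, 1): punch at orig (7,1); cuts so far [(7, 1)]; region rows[7,8) x cols[0,8) = 1x8
Op 7 cut(0, 6): punch at orig (7,6); cuts so far [(7, 1), (7, 6)]; region rows[7,8) x cols[0,8) = 1x8
Unfold 1 (reflect across h@7): 4 holes -> [(6, 1), (6, 6), (7, 1), (7, 6)]
Unfold 2 (reflect across v@8): 8 holes -> [(6, 1), (6, 6), (6, 9), (6, 14), (7, 1), (7, 6), (7, 9), (7, 14)]
Unfold 3 (reflect across h@6): 16 holes -> [(4, 1), (4, 6), (4, 9), (4, 14), (5, 1), (5, 6), (5, 9), (5, 14), (6, 1), (6, 6), (6, 9), (6, 14), (7, 1), (7, 6), (7, 9), (7, 14)]
Unfold 4 (reflect across v@16): 32 holes -> [(4, 1), (4, 6), (4, 9), (4, 14), (4, 17), (4, 22), (4, 25), (4, 30), (5, 1), (5, 6), (5, 9), (5, 14), (5, 17), (5, 22), (5, 25), (5, 30), (6, 1), (6, 6), (6, 9), (6, 14), (6, 17), (6, 22), (6, 25), (6, 30), (7, 1), (7, 6), (7, 9), (7, 14), (7, 17), (7, 22), (7, 25), (7, 30)]
Unfold 5 (reflect across h@4): 64 holes -> [(0, 1), (0, 6), (0, 9), (0, 14), (0, 17), (0, 22), (0, 25), (0, 30), (1, 1), (1, 6), (1, 9), (1, 14), (1, 17), (1, 22), (1, 25), (1, 30), (2, 1), (2, 6), (2, 9), (2, 14), (2, 17), (2, 22), (2, 25), (2, 30), (3, 1), (3, 6), (3, 9), (3, 14), (3, 17), (3, 22), (3, 25), (3, 30), (4, 1), (4, 6), (4, 9), (4, 14), (4, 17), (4, 22), (4, 25), (4, 30), (5, 1), (5, 6), (5, 9), (5, 14), (5, 17), (5, 22), (5, 25), (5, 30), (6, 1), (6, 6), (6, 9), (6, 14), (6, 17), (6, 22), (6, 25), (6, 30), (7, 1), (7, 6), (7, 9), (7, 14), (7, 17), (7, 22), (7, 25), (7, 30)]
Holes: [(0, 1), (0, 6), (0, 9), (0, 14), (0, 17), (0, 22), (0, 25), (0, 30), (1, 1), (1, 6), (1, 9), (1, 14), (1, 17), (1, 22), (1, 25), (1, 30), (2, 1), (2, 6), (2, 9), (2, 14), (2, 17), (2, 22), (2, 25), (2, 30), (3, 1), (3, 6), (3, 9), (3, 14), (3, 17), (3, 22), (3, 25), (3, 30), (4, 1), (4, 6), (4, 9), (4, 14), (4, 17), (4, 22), (4, 25), (4, 30), (5, 1), (5, 6), (5, 9), (5, 14), (5, 17), (5, 22), (5, 25), (5, 30), (6, 1), (6, 6), (6, 9), (6, 14), (6, 17), (6, 22), (6, 25), (6, 30), (7, 1), (7, 6), (7, 9), (7, 14), (7, 17), (7, 22), (7, 25), (7, 30)]

Answer: yes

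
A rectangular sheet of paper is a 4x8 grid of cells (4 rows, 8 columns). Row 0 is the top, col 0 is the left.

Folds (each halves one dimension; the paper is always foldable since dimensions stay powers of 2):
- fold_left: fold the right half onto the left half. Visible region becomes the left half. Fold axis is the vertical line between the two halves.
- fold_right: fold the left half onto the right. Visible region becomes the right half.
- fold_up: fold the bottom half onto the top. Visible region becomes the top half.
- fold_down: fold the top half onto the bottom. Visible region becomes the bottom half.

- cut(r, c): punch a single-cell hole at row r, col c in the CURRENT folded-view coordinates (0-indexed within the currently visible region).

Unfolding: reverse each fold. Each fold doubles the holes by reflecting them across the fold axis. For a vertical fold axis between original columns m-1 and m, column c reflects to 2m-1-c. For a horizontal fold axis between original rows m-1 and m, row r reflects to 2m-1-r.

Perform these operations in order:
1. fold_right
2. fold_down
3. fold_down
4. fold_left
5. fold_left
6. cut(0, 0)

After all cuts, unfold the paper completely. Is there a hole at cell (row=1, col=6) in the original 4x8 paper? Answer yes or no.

Op 1 fold_right: fold axis v@4; visible region now rows[0,4) x cols[4,8) = 4x4
Op 2 fold_down: fold axis h@2; visible region now rows[2,4) x cols[4,8) = 2x4
Op 3 fold_down: fold axis h@3; visible region now rows[3,4) x cols[4,8) = 1x4
Op 4 fold_left: fold axis v@6; visible region now rows[3,4) x cols[4,6) = 1x2
Op 5 fold_left: fold axis v@5; visible region now rows[3,4) x cols[4,5) = 1x1
Op 6 cut(0, 0): punch at orig (3,4); cuts so far [(3, 4)]; region rows[3,4) x cols[4,5) = 1x1
Unfold 1 (reflect across v@5): 2 holes -> [(3, 4), (3, 5)]
Unfold 2 (reflect across v@6): 4 holes -> [(3, 4), (3, 5), (3, 6), (3, 7)]
Unfold 3 (reflect across h@3): 8 holes -> [(2, 4), (2, 5), (2, 6), (2, 7), (3, 4), (3, 5), (3, 6), (3, 7)]
Unfold 4 (reflect across h@2): 16 holes -> [(0, 4), (0, 5), (0, 6), (0, 7), (1, 4), (1, 5), (1, 6), (1, 7), (2, 4), (2, 5), (2, 6), (2, 7), (3, 4), (3, 5), (3, 6), (3, 7)]
Unfold 5 (reflect across v@4): 32 holes -> [(0, 0), (0, 1), (0, 2), (0, 3), (0, 4), (0, 5), (0, 6), (0, 7), (1, 0), (1, 1), (1, 2), (1, 3), (1, 4), (1, 5), (1, 6), (1, 7), (2, 0), (2, 1), (2, 2), (2, 3), (2, 4), (2, 5), (2, 6), (2, 7), (3, 0), (3, 1), (3, 2), (3, 3), (3, 4), (3, 5), (3, 6), (3, 7)]
Holes: [(0, 0), (0, 1), (0, 2), (0, 3), (0, 4), (0, 5), (0, 6), (0, 7), (1, 0), (1, 1), (1, 2), (1, 3), (1, 4), (1, 5), (1, 6), (1, 7), (2, 0), (2, 1), (2, 2), (2, 3), (2, 4), (2, 5), (2, 6), (2, 7), (3, 0), (3, 1), (3, 2), (3, 3), (3, 4), (3, 5), (3, 6), (3, 7)]

Answer: yes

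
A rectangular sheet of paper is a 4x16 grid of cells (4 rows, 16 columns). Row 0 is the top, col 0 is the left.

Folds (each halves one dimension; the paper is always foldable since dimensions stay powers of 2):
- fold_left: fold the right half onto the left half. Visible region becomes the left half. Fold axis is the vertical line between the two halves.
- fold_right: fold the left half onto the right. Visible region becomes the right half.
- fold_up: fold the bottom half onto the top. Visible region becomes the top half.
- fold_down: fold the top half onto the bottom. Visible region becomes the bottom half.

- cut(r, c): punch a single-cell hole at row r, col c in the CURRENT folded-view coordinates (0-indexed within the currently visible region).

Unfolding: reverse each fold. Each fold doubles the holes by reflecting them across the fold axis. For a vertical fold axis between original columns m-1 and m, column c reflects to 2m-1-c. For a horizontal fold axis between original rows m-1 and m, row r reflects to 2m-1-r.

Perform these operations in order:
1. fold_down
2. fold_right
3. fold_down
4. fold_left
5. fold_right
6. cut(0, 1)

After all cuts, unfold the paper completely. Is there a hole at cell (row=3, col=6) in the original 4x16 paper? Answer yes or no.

Op 1 fold_down: fold axis h@2; visible region now rows[2,4) x cols[0,16) = 2x16
Op 2 fold_right: fold axis v@8; visible region now rows[2,4) x cols[8,16) = 2x8
Op 3 fold_down: fold axis h@3; visible region now rows[3,4) x cols[8,16) = 1x8
Op 4 fold_left: fold axis v@12; visible region now rows[3,4) x cols[8,12) = 1x4
Op 5 fold_right: fold axis v@10; visible region now rows[3,4) x cols[10,12) = 1x2
Op 6 cut(0, 1): punch at orig (3,11); cuts so far [(3, 11)]; region rows[3,4) x cols[10,12) = 1x2
Unfold 1 (reflect across v@10): 2 holes -> [(3, 8), (3, 11)]
Unfold 2 (reflect across v@12): 4 holes -> [(3, 8), (3, 11), (3, 12), (3, 15)]
Unfold 3 (reflect across h@3): 8 holes -> [(2, 8), (2, 11), (2, 12), (2, 15), (3, 8), (3, 11), (3, 12), (3, 15)]
Unfold 4 (reflect across v@8): 16 holes -> [(2, 0), (2, 3), (2, 4), (2, 7), (2, 8), (2, 11), (2, 12), (2, 15), (3, 0), (3, 3), (3, 4), (3, 7), (3, 8), (3, 11), (3, 12), (3, 15)]
Unfold 5 (reflect across h@2): 32 holes -> [(0, 0), (0, 3), (0, 4), (0, 7), (0, 8), (0, 11), (0, 12), (0, 15), (1, 0), (1, 3), (1, 4), (1, 7), (1, 8), (1, 11), (1, 12), (1, 15), (2, 0), (2, 3), (2, 4), (2, 7), (2, 8), (2, 11), (2, 12), (2, 15), (3, 0), (3, 3), (3, 4), (3, 7), (3, 8), (3, 11), (3, 12), (3, 15)]
Holes: [(0, 0), (0, 3), (0, 4), (0, 7), (0, 8), (0, 11), (0, 12), (0, 15), (1, 0), (1, 3), (1, 4), (1, 7), (1, 8), (1, 11), (1, 12), (1, 15), (2, 0), (2, 3), (2, 4), (2, 7), (2, 8), (2, 11), (2, 12), (2, 15), (3, 0), (3, 3), (3, 4), (3, 7), (3, 8), (3, 11), (3, 12), (3, 15)]

Answer: no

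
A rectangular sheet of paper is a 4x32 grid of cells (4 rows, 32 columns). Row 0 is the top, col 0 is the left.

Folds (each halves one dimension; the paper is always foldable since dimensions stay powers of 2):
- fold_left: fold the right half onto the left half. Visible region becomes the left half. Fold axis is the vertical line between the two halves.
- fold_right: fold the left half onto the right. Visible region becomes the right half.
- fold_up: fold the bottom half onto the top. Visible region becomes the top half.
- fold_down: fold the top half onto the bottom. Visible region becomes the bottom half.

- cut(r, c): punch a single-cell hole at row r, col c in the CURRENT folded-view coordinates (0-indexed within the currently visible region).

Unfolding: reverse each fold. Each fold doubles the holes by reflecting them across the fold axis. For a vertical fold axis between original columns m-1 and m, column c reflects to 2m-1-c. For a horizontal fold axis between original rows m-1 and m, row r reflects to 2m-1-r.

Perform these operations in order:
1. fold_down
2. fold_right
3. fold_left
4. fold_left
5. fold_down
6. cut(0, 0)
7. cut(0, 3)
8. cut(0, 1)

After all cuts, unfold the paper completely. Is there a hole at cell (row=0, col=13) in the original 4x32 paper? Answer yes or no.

Answer: no

Derivation:
Op 1 fold_down: fold axis h@2; visible region now rows[2,4) x cols[0,32) = 2x32
Op 2 fold_right: fold axis v@16; visible region now rows[2,4) x cols[16,32) = 2x16
Op 3 fold_left: fold axis v@24; visible region now rows[2,4) x cols[16,24) = 2x8
Op 4 fold_left: fold axis v@20; visible region now rows[2,4) x cols[16,20) = 2x4
Op 5 fold_down: fold axis h@3; visible region now rows[3,4) x cols[16,20) = 1x4
Op 6 cut(0, 0): punch at orig (3,16); cuts so far [(3, 16)]; region rows[3,4) x cols[16,20) = 1x4
Op 7 cut(0, 3): punch at orig (3,19); cuts so far [(3, 16), (3, 19)]; region rows[3,4) x cols[16,20) = 1x4
Op 8 cut(0, 1): punch at orig (3,17); cuts so far [(3, 16), (3, 17), (3, 19)]; region rows[3,4) x cols[16,20) = 1x4
Unfold 1 (reflect across h@3): 6 holes -> [(2, 16), (2, 17), (2, 19), (3, 16), (3, 17), (3, 19)]
Unfold 2 (reflect across v@20): 12 holes -> [(2, 16), (2, 17), (2, 19), (2, 20), (2, 22), (2, 23), (3, 16), (3, 17), (3, 19), (3, 20), (3, 22), (3, 23)]
Unfold 3 (reflect across v@24): 24 holes -> [(2, 16), (2, 17), (2, 19), (2, 20), (2, 22), (2, 23), (2, 24), (2, 25), (2, 27), (2, 28), (2, 30), (2, 31), (3, 16), (3, 17), (3, 19), (3, 20), (3, 22), (3, 23), (3, 24), (3, 25), (3, 27), (3, 28), (3, 30), (3, 31)]
Unfold 4 (reflect across v@16): 48 holes -> [(2, 0), (2, 1), (2, 3), (2, 4), (2, 6), (2, 7), (2, 8), (2, 9), (2, 11), (2, 12), (2, 14), (2, 15), (2, 16), (2, 17), (2, 19), (2, 20), (2, 22), (2, 23), (2, 24), (2, 25), (2, 27), (2, 28), (2, 30), (2, 31), (3, 0), (3, 1), (3, 3), (3, 4), (3, 6), (3, 7), (3, 8), (3, 9), (3, 11), (3, 12), (3, 14), (3, 15), (3, 16), (3, 17), (3, 19), (3, 20), (3, 22), (3, 23), (3, 24), (3, 25), (3, 27), (3, 28), (3, 30), (3, 31)]
Unfold 5 (reflect across h@2): 96 holes -> [(0, 0), (0, 1), (0, 3), (0, 4), (0, 6), (0, 7), (0, 8), (0, 9), (0, 11), (0, 12), (0, 14), (0, 15), (0, 16), (0, 17), (0, 19), (0, 20), (0, 22), (0, 23), (0, 24), (0, 25), (0, 27), (0, 28), (0, 30), (0, 31), (1, 0), (1, 1), (1, 3), (1, 4), (1, 6), (1, 7), (1, 8), (1, 9), (1, 11), (1, 12), (1, 14), (1, 15), (1, 16), (1, 17), (1, 19), (1, 20), (1, 22), (1, 23), (1, 24), (1, 25), (1, 27), (1, 28), (1, 30), (1, 31), (2, 0), (2, 1), (2, 3), (2, 4), (2, 6), (2, 7), (2, 8), (2, 9), (2, 11), (2, 12), (2, 14), (2, 15), (2, 16), (2, 17), (2, 19), (2, 20), (2, 22), (2, 23), (2, 24), (2, 25), (2, 27), (2, 28), (2, 30), (2, 31), (3, 0), (3, 1), (3, 3), (3, 4), (3, 6), (3, 7), (3, 8), (3, 9), (3, 11), (3, 12), (3, 14), (3, 15), (3, 16), (3, 17), (3, 19), (3, 20), (3, 22), (3, 23), (3, 24), (3, 25), (3, 27), (3, 28), (3, 30), (3, 31)]
Holes: [(0, 0), (0, 1), (0, 3), (0, 4), (0, 6), (0, 7), (0, 8), (0, 9), (0, 11), (0, 12), (0, 14), (0, 15), (0, 16), (0, 17), (0, 19), (0, 20), (0, 22), (0, 23), (0, 24), (0, 25), (0, 27), (0, 28), (0, 30), (0, 31), (1, 0), (1, 1), (1, 3), (1, 4), (1, 6), (1, 7), (1, 8), (1, 9), (1, 11), (1, 12), (1, 14), (1, 15), (1, 16), (1, 17), (1, 19), (1, 20), (1, 22), (1, 23), (1, 24), (1, 25), (1, 27), (1, 28), (1, 30), (1, 31), (2, 0), (2, 1), (2, 3), (2, 4), (2, 6), (2, 7), (2, 8), (2, 9), (2, 11), (2, 12), (2, 14), (2, 15), (2, 16), (2, 17), (2, 19), (2, 20), (2, 22), (2, 23), (2, 24), (2, 25), (2, 27), (2, 28), (2, 30), (2, 31), (3, 0), (3, 1), (3, 3), (3, 4), (3, 6), (3, 7), (3, 8), (3, 9), (3, 11), (3, 12), (3, 14), (3, 15), (3, 16), (3, 17), (3, 19), (3, 20), (3, 22), (3, 23), (3, 24), (3, 25), (3, 27), (3, 28), (3, 30), (3, 31)]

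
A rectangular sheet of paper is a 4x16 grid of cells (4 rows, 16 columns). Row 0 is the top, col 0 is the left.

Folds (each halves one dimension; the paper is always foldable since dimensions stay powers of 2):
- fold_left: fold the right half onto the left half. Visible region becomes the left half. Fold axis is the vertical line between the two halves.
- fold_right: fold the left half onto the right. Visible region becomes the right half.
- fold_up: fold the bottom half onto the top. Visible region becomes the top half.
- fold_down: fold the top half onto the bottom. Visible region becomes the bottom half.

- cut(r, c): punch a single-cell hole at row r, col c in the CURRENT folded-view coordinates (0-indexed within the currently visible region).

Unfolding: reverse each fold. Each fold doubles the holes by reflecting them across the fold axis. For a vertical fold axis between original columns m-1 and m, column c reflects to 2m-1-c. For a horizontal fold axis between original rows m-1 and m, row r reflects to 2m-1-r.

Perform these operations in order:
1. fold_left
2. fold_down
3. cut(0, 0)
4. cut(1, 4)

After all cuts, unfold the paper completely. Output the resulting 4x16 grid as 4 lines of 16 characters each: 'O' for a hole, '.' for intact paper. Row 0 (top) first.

Op 1 fold_left: fold axis v@8; visible region now rows[0,4) x cols[0,8) = 4x8
Op 2 fold_down: fold axis h@2; visible region now rows[2,4) x cols[0,8) = 2x8
Op 3 cut(0, 0): punch at orig (2,0); cuts so far [(2, 0)]; region rows[2,4) x cols[0,8) = 2x8
Op 4 cut(1, 4): punch at orig (3,4); cuts so far [(2, 0), (3, 4)]; region rows[2,4) x cols[0,8) = 2x8
Unfold 1 (reflect across h@2): 4 holes -> [(0, 4), (1, 0), (2, 0), (3, 4)]
Unfold 2 (reflect across v@8): 8 holes -> [(0, 4), (0, 11), (1, 0), (1, 15), (2, 0), (2, 15), (3, 4), (3, 11)]

Answer: ....O......O....
O..............O
O..............O
....O......O....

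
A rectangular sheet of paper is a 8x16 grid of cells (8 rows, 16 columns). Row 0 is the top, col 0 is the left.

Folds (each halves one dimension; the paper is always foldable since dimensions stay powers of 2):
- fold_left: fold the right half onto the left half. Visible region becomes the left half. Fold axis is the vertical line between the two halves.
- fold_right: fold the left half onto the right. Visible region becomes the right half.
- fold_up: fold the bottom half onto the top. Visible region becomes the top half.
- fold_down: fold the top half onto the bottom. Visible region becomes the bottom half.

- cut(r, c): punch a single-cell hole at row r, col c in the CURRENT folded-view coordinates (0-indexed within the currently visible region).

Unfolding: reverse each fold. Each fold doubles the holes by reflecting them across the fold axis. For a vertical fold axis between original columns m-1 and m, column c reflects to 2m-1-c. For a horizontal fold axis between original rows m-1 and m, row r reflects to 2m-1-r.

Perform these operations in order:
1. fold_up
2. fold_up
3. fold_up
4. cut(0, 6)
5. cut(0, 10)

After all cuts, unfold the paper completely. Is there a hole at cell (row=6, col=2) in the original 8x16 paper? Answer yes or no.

Op 1 fold_up: fold axis h@4; visible region now rows[0,4) x cols[0,16) = 4x16
Op 2 fold_up: fold axis h@2; visible region now rows[0,2) x cols[0,16) = 2x16
Op 3 fold_up: fold axis h@1; visible region now rows[0,1) x cols[0,16) = 1x16
Op 4 cut(0, 6): punch at orig (0,6); cuts so far [(0, 6)]; region rows[0,1) x cols[0,16) = 1x16
Op 5 cut(0, 10): punch at orig (0,10); cuts so far [(0, 6), (0, 10)]; region rows[0,1) x cols[0,16) = 1x16
Unfold 1 (reflect across h@1): 4 holes -> [(0, 6), (0, 10), (1, 6), (1, 10)]
Unfold 2 (reflect across h@2): 8 holes -> [(0, 6), (0, 10), (1, 6), (1, 10), (2, 6), (2, 10), (3, 6), (3, 10)]
Unfold 3 (reflect across h@4): 16 holes -> [(0, 6), (0, 10), (1, 6), (1, 10), (2, 6), (2, 10), (3, 6), (3, 10), (4, 6), (4, 10), (5, 6), (5, 10), (6, 6), (6, 10), (7, 6), (7, 10)]
Holes: [(0, 6), (0, 10), (1, 6), (1, 10), (2, 6), (2, 10), (3, 6), (3, 10), (4, 6), (4, 10), (5, 6), (5, 10), (6, 6), (6, 10), (7, 6), (7, 10)]

Answer: no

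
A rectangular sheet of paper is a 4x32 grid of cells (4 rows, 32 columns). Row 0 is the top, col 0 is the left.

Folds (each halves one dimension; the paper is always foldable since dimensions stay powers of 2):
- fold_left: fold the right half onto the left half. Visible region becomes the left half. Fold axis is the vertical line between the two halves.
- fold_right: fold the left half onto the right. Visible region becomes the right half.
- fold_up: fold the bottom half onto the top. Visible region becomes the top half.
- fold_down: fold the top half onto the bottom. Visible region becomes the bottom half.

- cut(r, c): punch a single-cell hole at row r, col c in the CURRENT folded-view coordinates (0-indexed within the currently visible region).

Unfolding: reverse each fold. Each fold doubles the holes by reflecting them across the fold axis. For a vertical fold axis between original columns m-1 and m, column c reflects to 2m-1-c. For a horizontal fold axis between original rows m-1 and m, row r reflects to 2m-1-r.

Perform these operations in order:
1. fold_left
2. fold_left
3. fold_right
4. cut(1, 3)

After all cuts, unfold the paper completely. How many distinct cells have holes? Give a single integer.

Answer: 8

Derivation:
Op 1 fold_left: fold axis v@16; visible region now rows[0,4) x cols[0,16) = 4x16
Op 2 fold_left: fold axis v@8; visible region now rows[0,4) x cols[0,8) = 4x8
Op 3 fold_right: fold axis v@4; visible region now rows[0,4) x cols[4,8) = 4x4
Op 4 cut(1, 3): punch at orig (1,7); cuts so far [(1, 7)]; region rows[0,4) x cols[4,8) = 4x4
Unfold 1 (reflect across v@4): 2 holes -> [(1, 0), (1, 7)]
Unfold 2 (reflect across v@8): 4 holes -> [(1, 0), (1, 7), (1, 8), (1, 15)]
Unfold 3 (reflect across v@16): 8 holes -> [(1, 0), (1, 7), (1, 8), (1, 15), (1, 16), (1, 23), (1, 24), (1, 31)]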